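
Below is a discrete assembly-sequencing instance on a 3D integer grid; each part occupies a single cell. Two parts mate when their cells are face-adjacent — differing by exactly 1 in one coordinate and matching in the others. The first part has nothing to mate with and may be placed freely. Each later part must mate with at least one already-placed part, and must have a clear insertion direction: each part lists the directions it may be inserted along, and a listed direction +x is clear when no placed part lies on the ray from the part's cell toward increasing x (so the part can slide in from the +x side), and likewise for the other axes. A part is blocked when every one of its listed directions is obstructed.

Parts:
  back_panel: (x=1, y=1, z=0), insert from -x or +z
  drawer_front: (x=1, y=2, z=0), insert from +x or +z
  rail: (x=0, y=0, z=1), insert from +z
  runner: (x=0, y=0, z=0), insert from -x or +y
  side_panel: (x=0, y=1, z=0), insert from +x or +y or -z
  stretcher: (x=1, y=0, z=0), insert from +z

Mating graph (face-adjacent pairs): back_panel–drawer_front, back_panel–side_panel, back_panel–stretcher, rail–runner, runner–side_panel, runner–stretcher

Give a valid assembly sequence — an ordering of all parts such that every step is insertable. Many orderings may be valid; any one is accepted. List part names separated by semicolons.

drawer_front; back_panel; side_panel; runner; stretcher; rail

1. drawer_front@(1, 2, 0) [+x clear] — {drawer_front}
2. back_panel@(1, 1, 0) [-x clear] — {back_panel, drawer_front}
3. side_panel@(0, 1, 0) [+y clear] — {back_panel, drawer_front, side_panel}
4. runner@(0, 0, 0) [-x clear] — {back_panel, drawer_front, runner, side_panel}
5. stretcher@(1, 0, 0) [+z clear] — {back_panel, drawer_front, runner, side_panel, stretcher}
6. rail@(0, 0, 1) [+z clear] — {back_panel, drawer_front, rail, runner, side_panel, stretcher}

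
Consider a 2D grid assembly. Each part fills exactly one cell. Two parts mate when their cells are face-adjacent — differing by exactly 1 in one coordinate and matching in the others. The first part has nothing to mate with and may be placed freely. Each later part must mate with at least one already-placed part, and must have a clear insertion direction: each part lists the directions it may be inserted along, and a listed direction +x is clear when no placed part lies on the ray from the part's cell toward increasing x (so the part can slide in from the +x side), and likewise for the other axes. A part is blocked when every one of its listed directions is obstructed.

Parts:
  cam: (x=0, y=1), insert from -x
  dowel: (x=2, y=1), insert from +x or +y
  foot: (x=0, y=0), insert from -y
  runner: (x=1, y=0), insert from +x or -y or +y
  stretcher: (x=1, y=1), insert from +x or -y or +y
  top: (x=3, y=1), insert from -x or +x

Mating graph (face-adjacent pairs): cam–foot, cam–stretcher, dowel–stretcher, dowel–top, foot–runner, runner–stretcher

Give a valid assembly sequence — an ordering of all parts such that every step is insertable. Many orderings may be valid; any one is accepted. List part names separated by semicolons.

1. top@(3, 1) [-x clear] — {top}
2. dowel@(2, 1) [+y clear] — {dowel, top}
3. stretcher@(1, 1) [-y clear] — {dowel, stretcher, top}
4. cam@(0, 1) [-x clear] — {cam, dowel, stretcher, top}
5. foot@(0, 0) [-y clear] — {cam, dowel, foot, stretcher, top}
6. runner@(1, 0) [+x clear] — {cam, dowel, foot, runner, stretcher, top}

top; dowel; stretcher; cam; foot; runner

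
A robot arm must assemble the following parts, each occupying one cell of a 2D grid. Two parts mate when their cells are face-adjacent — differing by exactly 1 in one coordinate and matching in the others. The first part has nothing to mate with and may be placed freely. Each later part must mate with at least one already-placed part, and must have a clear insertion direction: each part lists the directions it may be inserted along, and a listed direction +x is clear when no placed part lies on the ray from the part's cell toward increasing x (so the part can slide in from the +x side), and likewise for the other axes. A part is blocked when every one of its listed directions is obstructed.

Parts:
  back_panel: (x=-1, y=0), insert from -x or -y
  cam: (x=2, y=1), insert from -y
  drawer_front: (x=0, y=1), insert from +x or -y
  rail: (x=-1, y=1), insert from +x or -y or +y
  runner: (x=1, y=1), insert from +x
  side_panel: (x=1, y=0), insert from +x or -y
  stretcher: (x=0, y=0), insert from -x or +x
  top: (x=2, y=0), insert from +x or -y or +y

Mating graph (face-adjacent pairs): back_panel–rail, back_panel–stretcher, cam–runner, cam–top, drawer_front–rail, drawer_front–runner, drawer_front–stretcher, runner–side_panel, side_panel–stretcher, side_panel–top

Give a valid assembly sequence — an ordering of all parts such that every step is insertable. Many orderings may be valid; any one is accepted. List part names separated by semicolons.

runner; drawer_front; cam; top; side_panel; rail; stretcher; back_panel

1. runner@(1, 1) [+x clear] — {runner}
2. drawer_front@(0, 1) [-y clear] — {drawer_front, runner}
3. cam@(2, 1) [-y clear] — {cam, drawer_front, runner}
4. top@(2, 0) [+x clear] — {cam, drawer_front, runner, top}
5. side_panel@(1, 0) [-y clear] — {cam, drawer_front, runner, side_panel, top}
6. rail@(-1, 1) [-y clear] — {cam, drawer_front, rail, runner, side_panel, top}
7. stretcher@(0, 0) [-x clear] — {cam, drawer_front, rail, runner, side_panel, stretcher, top}
8. back_panel@(-1, 0) [-x clear] — {back_panel, cam, drawer_front, rail, runner, side_panel, stretcher, top}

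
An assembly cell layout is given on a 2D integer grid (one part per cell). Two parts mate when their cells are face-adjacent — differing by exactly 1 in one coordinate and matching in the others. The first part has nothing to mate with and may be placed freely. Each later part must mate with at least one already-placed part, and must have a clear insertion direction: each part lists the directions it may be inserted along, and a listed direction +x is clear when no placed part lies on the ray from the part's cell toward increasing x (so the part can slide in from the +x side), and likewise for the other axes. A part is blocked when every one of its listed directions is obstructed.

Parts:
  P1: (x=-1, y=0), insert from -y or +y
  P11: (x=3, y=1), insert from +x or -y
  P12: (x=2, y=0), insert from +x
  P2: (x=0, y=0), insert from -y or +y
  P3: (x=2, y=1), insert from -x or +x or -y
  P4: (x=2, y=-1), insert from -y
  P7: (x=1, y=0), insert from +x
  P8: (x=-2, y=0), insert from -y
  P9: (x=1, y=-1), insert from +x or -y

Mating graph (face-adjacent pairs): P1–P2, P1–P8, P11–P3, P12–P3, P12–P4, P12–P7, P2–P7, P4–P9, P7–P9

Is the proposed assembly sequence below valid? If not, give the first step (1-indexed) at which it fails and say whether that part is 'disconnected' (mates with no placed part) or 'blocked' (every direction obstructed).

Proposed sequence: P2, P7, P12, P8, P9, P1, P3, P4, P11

1. P2@(0, 0) [-y clear] — {P2}
2. P7@(1, 0) [+x clear] — {P2, P7}
3. P12@(2, 0) [+x clear] — {P12, P2, P7}
4. P8@(-2, 0) — no placed neighbour ⇒ disconnected

Invalid at step 4 (disconnected)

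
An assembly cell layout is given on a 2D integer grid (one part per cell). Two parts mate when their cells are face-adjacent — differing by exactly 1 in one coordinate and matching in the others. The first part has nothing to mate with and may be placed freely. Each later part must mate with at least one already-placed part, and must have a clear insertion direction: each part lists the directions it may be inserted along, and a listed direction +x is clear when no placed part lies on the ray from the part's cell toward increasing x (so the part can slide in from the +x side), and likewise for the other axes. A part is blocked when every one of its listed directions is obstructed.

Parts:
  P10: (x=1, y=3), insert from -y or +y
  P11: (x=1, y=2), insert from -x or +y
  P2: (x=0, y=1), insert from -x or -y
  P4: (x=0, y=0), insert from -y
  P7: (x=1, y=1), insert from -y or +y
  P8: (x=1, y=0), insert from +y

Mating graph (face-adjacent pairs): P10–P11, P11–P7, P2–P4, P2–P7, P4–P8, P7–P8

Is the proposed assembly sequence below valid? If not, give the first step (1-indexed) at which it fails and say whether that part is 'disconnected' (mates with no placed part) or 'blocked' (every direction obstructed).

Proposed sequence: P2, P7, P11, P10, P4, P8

Invalid at step 6 (blocked)

1. P2@(0, 1) [-x clear] — {P2}
2. P7@(1, 1) [-y clear] — {P2, P7}
3. P11@(1, 2) [-x clear] — {P11, P2, P7}
4. P10@(1, 3) [+y clear] — {P10, P11, P2, P7}
5. P4@(0, 0) [-y clear] — {P10, P11, P2, P4, P7}
6. P8@(1, 0) — +y all obstructed ⇒ blocked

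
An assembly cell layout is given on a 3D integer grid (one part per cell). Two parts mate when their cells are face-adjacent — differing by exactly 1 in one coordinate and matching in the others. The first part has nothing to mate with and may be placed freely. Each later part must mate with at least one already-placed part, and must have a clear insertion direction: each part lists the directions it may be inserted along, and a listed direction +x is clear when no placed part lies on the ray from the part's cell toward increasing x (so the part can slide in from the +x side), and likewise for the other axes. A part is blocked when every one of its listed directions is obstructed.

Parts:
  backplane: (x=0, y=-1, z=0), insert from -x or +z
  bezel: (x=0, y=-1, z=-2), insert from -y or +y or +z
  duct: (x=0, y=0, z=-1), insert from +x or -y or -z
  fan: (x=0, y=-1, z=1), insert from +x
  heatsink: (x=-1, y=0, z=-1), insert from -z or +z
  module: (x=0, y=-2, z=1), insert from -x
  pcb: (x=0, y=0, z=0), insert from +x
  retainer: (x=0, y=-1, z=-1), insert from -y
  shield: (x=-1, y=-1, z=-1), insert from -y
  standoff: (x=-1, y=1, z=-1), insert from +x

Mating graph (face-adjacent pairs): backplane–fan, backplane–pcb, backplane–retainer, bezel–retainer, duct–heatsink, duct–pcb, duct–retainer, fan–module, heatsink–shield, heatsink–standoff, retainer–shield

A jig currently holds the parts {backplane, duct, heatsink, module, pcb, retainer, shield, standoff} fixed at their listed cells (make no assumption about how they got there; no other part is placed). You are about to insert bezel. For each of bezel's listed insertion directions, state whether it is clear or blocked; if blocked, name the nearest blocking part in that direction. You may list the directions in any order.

-y: ray from bezel(0, -1, -2) has no placed part ⇒ clear
+y: ray from bezel(0, -1, -2) has no placed part ⇒ clear
+z: nearest on ray is retainer@(0, -1, -1) ⇒ blocked

+y: clear; +z: blocked by retainer; -y: clear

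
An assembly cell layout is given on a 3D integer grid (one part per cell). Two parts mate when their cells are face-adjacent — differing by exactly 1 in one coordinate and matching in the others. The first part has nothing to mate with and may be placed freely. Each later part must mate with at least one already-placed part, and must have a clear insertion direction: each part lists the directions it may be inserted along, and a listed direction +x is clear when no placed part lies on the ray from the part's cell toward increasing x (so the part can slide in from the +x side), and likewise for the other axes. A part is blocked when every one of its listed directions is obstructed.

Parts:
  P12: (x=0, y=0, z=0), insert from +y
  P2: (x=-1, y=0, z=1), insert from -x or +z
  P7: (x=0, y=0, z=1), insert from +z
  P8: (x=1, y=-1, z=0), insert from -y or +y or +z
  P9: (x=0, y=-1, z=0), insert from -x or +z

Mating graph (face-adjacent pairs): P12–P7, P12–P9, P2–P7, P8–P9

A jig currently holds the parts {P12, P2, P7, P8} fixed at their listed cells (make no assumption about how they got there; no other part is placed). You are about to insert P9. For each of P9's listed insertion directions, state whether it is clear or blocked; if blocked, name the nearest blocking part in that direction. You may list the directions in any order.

+z: clear; -x: clear

-x: ray from P9(0, -1, 0) has no placed part ⇒ clear
+z: ray from P9(0, -1, 0) has no placed part ⇒ clear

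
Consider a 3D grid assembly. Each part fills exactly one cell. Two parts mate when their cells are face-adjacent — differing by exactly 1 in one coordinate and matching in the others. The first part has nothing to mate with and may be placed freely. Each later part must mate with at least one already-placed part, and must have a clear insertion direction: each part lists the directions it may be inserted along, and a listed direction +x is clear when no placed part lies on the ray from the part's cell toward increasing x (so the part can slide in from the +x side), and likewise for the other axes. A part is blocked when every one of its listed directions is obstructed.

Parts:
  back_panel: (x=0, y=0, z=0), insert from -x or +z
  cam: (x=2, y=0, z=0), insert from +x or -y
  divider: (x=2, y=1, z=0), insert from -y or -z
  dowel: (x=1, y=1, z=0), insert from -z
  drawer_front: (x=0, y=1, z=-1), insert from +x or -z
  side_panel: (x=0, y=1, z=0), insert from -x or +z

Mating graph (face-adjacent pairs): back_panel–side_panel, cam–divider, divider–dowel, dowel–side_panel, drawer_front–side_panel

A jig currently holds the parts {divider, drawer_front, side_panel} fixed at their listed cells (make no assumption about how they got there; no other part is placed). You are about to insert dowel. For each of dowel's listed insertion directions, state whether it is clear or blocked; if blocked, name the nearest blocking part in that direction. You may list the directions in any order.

-z: ray from dowel(1, 1, 0) has no placed part ⇒ clear

-z: clear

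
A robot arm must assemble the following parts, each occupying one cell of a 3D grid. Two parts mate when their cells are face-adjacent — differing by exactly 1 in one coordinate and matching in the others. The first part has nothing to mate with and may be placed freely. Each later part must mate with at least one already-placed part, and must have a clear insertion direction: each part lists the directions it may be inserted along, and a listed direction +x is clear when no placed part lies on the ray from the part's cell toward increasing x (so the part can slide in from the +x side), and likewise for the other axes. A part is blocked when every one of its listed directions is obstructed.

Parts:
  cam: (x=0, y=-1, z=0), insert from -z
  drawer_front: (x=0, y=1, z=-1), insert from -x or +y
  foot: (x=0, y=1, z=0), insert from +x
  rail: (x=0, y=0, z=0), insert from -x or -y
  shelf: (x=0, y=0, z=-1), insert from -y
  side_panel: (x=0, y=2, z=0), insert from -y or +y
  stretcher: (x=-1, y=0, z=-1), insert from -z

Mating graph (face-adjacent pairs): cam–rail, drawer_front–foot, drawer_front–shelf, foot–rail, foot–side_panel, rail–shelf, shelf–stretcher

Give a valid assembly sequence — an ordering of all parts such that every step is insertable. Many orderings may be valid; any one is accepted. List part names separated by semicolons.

rail; cam; foot; side_panel; drawer_front; shelf; stretcher

1. rail@(0, 0, 0) [-x clear] — {rail}
2. cam@(0, -1, 0) [-z clear] — {cam, rail}
3. foot@(0, 1, 0) [+x clear] — {cam, foot, rail}
4. side_panel@(0, 2, 0) [+y clear] — {cam, foot, rail, side_panel}
5. drawer_front@(0, 1, -1) [-x clear] — {cam, drawer_front, foot, rail, side_panel}
6. shelf@(0, 0, -1) [-y clear] — {cam, drawer_front, foot, rail, shelf, side_panel}
7. stretcher@(-1, 0, -1) [-z clear] — {cam, drawer_front, foot, rail, shelf, side_panel, stretcher}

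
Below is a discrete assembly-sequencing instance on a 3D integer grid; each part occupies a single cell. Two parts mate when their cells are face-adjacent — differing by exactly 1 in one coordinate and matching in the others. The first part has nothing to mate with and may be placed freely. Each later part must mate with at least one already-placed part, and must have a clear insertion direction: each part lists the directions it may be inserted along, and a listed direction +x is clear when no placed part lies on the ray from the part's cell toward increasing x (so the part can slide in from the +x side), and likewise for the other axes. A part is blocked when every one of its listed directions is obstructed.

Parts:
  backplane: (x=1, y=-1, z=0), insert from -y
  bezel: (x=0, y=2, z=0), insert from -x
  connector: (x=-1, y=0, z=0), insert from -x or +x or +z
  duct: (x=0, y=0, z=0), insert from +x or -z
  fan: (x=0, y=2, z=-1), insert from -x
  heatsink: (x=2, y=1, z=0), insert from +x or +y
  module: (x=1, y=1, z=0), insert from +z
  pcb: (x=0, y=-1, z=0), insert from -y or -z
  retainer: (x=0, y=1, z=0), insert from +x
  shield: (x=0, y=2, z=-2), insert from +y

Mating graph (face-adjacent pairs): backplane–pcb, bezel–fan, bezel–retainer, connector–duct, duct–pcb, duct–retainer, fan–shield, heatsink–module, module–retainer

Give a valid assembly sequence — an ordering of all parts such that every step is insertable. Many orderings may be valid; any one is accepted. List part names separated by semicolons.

fan; shield; bezel; retainer; duct; pcb; module; backplane; heatsink; connector

1. fan@(0, 2, -1) [-x clear] — {fan}
2. shield@(0, 2, -2) [+y clear] — {fan, shield}
3. bezel@(0, 2, 0) [-x clear] — {bezel, fan, shield}
4. retainer@(0, 1, 0) [+x clear] — {bezel, fan, retainer, shield}
5. duct@(0, 0, 0) [+x clear] — {bezel, duct, fan, retainer, shield}
6. pcb@(0, -1, 0) [-y clear] — {bezel, duct, fan, pcb, retainer, shield}
7. module@(1, 1, 0) [+z clear] — {bezel, duct, fan, module, pcb, retainer, shield}
8. backplane@(1, -1, 0) [-y clear] — {backplane, bezel, duct, fan, module, pcb, retainer, shield}
9. heatsink@(2, 1, 0) [+x clear] — {backplane, bezel, duct, fan, heatsink, module, pcb, retainer, shield}
10. connector@(-1, 0, 0) [-x clear] — {backplane, bezel, connector, duct, fan, heatsink, module, pcb, retainer, shield}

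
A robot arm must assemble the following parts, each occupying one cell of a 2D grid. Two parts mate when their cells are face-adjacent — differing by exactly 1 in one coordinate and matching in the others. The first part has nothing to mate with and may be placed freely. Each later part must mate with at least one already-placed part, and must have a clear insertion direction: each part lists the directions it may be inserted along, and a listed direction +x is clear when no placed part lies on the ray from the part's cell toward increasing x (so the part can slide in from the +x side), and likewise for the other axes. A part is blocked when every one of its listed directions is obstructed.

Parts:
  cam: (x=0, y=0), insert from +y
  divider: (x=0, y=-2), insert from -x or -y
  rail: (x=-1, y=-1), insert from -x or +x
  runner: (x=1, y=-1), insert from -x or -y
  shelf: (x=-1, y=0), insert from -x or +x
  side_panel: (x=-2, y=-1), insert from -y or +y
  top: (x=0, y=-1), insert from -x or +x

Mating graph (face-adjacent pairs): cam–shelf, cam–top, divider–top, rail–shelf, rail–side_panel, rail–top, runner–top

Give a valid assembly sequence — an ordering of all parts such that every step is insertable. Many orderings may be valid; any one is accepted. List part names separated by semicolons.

1. divider@(0, -2) [-x clear] — {divider}
2. top@(0, -1) [-x clear] — {divider, top}
3. runner@(1, -1) [-y clear] — {divider, runner, top}
4. rail@(-1, -1) [-x clear] — {divider, rail, runner, top}
5. shelf@(-1, 0) [-x clear] — {divider, rail, runner, shelf, top}
6. side_panel@(-2, -1) [-y clear] — {divider, rail, runner, shelf, side_panel, top}
7. cam@(0, 0) [+y clear] — {cam, divider, rail, runner, shelf, side_panel, top}

divider; top; runner; rail; shelf; side_panel; cam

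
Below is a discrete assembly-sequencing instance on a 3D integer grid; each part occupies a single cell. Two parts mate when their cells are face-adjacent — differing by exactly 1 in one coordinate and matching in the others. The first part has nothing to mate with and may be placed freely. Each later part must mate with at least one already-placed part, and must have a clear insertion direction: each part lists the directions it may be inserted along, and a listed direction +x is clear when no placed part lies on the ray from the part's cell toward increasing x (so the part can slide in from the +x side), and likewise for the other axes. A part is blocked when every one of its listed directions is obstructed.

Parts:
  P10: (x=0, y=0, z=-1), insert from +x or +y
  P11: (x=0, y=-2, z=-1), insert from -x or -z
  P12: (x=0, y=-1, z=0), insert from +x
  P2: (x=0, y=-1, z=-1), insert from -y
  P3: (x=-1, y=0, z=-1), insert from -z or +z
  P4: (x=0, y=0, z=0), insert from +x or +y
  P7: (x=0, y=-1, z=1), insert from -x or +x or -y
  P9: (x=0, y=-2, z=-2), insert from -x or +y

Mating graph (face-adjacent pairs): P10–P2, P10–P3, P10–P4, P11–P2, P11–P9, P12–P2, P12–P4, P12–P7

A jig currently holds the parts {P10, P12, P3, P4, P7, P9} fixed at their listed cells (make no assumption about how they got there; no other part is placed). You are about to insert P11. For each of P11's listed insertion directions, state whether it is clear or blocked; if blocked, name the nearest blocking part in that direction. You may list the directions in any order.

-x: clear; -z: blocked by P9

-x: ray from P11(0, -2, -1) has no placed part ⇒ clear
-z: nearest on ray is P9@(0, -2, -2) ⇒ blocked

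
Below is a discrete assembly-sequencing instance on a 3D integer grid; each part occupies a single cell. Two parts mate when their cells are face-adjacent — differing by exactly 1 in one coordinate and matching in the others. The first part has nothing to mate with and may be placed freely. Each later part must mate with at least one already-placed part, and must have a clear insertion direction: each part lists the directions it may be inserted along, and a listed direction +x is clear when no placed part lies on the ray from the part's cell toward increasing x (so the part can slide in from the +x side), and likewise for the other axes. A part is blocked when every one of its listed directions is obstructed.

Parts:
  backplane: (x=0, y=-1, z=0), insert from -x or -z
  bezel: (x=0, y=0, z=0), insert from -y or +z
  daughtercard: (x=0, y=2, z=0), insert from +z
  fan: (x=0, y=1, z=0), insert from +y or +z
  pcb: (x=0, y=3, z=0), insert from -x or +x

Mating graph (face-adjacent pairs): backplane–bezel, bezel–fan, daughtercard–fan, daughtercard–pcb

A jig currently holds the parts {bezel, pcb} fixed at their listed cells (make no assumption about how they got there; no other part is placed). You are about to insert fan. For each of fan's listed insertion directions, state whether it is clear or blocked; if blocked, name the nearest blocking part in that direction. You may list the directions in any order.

+y: nearest on ray is pcb@(0, 3, 0) ⇒ blocked
+z: ray from fan(0, 1, 0) has no placed part ⇒ clear

+y: blocked by pcb; +z: clear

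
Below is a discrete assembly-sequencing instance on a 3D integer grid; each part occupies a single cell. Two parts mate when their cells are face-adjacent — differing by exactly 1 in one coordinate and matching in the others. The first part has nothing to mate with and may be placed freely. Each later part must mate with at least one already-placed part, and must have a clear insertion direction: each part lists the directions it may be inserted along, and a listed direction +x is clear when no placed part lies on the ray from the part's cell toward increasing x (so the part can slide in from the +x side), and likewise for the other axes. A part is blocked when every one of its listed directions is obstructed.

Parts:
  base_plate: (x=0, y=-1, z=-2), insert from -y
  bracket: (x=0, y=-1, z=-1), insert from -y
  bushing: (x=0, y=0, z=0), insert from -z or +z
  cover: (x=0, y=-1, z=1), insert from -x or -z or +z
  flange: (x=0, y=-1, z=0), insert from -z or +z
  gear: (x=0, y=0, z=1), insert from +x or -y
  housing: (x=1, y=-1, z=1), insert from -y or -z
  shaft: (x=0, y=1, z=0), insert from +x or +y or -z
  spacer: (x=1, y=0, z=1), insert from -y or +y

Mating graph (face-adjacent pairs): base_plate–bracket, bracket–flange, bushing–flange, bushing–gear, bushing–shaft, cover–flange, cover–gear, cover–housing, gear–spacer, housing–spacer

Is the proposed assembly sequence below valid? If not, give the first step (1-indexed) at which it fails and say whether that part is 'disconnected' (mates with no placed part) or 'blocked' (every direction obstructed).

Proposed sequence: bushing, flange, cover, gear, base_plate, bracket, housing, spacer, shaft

1. bushing@(0, 0, 0) [-z clear] — {bushing}
2. flange@(0, -1, 0) [-z clear] — {bushing, flange}
3. cover@(0, -1, 1) [-x clear] — {bushing, cover, flange}
4. gear@(0, 0, 1) [+x clear] — {bushing, cover, flange, gear}
5. base_plate@(0, -1, -2) — no placed neighbour ⇒ disconnected

Invalid at step 5 (disconnected)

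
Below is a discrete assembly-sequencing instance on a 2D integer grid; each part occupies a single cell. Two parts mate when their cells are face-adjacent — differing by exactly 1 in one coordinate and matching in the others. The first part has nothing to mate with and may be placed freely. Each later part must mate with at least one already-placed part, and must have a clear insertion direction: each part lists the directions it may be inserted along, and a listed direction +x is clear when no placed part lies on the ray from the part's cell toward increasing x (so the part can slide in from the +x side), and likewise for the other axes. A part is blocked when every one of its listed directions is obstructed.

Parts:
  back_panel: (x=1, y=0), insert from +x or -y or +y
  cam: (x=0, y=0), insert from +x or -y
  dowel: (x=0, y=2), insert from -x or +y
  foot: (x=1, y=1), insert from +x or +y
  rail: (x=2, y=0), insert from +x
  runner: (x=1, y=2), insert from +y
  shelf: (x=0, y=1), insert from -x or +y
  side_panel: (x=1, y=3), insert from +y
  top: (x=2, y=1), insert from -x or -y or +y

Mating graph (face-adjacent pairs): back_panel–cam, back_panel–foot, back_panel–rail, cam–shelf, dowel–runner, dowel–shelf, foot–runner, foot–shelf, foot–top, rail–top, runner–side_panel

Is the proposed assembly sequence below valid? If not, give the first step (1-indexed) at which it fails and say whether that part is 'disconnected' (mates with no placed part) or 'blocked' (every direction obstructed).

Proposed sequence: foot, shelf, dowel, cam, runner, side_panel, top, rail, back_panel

1. foot@(1, 1) [+x clear] — {foot}
2. shelf@(0, 1) [-x clear] — {foot, shelf}
3. dowel@(0, 2) [-x clear] — {dowel, foot, shelf}
4. cam@(0, 0) [+x clear] — {cam, dowel, foot, shelf}
5. runner@(1, 2) [+y clear] — {cam, dowel, foot, runner, shelf}
6. side_panel@(1, 3) [+y clear] — {cam, dowel, foot, runner, shelf, side_panel}
7. top@(2, 1) [-y clear] — {cam, dowel, foot, runner, shelf, side_panel, top}
8. rail@(2, 0) [+x clear] — {cam, dowel, foot, rail, runner, shelf, side_panel, top}
9. back_panel@(1, 0) [-y clear] — {back_panel, cam, dowel, foot, rail, runner, shelf, side_panel, top}

Valid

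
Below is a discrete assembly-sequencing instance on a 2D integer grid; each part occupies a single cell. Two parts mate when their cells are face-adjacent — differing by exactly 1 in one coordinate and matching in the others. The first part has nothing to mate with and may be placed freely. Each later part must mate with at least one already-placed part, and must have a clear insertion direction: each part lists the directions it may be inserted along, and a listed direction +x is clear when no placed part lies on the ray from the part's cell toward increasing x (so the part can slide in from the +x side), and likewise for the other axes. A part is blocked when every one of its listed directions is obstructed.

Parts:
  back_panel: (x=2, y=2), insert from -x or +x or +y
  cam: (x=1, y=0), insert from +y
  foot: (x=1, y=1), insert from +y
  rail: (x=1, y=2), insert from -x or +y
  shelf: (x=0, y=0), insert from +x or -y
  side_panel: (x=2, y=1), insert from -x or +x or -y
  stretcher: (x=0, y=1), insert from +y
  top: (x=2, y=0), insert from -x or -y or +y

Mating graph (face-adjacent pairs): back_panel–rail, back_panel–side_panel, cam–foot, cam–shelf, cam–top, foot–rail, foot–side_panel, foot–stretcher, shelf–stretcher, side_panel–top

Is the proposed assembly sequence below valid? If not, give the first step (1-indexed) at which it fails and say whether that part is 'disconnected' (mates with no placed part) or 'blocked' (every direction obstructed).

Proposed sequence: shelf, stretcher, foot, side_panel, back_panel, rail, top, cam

Invalid at step 8 (blocked)

1. shelf@(0, 0) [+x clear] — {shelf}
2. stretcher@(0, 1) [+y clear] — {shelf, stretcher}
3. foot@(1, 1) [+y clear] — {foot, shelf, stretcher}
4. side_panel@(2, 1) [+x clear] — {foot, shelf, side_panel, stretcher}
5. back_panel@(2, 2) [-x clear] — {back_panel, foot, shelf, side_panel, stretcher}
6. rail@(1, 2) [-x clear] — {back_panel, foot, rail, shelf, side_panel, stretcher}
7. top@(2, 0) [-y clear] — {back_panel, foot, rail, shelf, side_panel, stretcher, top}
8. cam@(1, 0) — +y all obstructed ⇒ blocked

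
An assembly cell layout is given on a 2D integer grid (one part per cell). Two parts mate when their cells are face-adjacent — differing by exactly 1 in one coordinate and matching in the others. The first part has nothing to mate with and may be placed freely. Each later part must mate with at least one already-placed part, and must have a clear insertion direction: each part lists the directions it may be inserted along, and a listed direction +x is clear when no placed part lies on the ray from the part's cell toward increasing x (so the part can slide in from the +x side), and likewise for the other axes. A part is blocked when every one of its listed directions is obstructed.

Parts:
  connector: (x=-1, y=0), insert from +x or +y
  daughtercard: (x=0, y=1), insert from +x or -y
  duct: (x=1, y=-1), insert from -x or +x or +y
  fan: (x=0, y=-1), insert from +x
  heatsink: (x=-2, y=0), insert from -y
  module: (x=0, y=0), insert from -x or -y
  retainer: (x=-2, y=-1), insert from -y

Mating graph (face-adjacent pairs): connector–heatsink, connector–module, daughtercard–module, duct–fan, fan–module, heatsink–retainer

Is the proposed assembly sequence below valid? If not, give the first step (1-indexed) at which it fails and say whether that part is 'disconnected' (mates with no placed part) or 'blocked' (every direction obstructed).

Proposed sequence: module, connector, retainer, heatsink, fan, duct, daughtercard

Invalid at step 3 (disconnected)

1. module@(0, 0) [-x clear] — {module}
2. connector@(-1, 0) [+y clear] — {connector, module}
3. retainer@(-2, -1) — no placed neighbour ⇒ disconnected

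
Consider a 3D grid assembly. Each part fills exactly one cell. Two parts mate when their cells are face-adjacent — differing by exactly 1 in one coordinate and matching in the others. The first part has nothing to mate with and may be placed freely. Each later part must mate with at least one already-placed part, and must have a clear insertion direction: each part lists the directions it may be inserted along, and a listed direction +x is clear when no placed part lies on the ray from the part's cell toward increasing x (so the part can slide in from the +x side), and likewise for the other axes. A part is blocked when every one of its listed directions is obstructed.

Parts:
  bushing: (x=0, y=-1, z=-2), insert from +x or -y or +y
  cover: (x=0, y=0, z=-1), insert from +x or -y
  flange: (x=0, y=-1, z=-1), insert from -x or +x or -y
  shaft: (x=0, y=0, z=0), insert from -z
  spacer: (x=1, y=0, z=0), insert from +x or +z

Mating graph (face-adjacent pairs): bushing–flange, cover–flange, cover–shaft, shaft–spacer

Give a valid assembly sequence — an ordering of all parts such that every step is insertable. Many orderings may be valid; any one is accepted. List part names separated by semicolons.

spacer; shaft; cover; flange; bushing

1. spacer@(1, 0, 0) [+x clear] — {spacer}
2. shaft@(0, 0, 0) [-z clear] — {shaft, spacer}
3. cover@(0, 0, -1) [+x clear] — {cover, shaft, spacer}
4. flange@(0, -1, -1) [-x clear] — {cover, flange, shaft, spacer}
5. bushing@(0, -1, -2) [+x clear] — {bushing, cover, flange, shaft, spacer}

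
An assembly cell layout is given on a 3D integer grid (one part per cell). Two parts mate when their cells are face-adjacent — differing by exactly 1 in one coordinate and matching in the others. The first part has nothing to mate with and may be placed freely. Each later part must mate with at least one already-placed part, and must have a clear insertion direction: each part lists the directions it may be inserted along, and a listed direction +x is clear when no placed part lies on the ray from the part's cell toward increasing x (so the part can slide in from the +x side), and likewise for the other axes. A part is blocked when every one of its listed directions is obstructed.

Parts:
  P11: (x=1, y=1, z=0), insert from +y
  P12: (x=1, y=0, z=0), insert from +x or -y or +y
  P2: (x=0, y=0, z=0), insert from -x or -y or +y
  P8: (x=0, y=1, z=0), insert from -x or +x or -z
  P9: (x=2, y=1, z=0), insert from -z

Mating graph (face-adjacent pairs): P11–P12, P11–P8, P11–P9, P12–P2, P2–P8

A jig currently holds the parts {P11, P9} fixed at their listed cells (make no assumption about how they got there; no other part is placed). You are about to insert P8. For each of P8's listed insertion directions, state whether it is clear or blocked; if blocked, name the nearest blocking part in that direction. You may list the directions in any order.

-x: ray from P8(0, 1, 0) has no placed part ⇒ clear
+x: nearest on ray is P11@(1, 1, 0) ⇒ blocked
-z: ray from P8(0, 1, 0) has no placed part ⇒ clear

+x: blocked by P11; -x: clear; -z: clear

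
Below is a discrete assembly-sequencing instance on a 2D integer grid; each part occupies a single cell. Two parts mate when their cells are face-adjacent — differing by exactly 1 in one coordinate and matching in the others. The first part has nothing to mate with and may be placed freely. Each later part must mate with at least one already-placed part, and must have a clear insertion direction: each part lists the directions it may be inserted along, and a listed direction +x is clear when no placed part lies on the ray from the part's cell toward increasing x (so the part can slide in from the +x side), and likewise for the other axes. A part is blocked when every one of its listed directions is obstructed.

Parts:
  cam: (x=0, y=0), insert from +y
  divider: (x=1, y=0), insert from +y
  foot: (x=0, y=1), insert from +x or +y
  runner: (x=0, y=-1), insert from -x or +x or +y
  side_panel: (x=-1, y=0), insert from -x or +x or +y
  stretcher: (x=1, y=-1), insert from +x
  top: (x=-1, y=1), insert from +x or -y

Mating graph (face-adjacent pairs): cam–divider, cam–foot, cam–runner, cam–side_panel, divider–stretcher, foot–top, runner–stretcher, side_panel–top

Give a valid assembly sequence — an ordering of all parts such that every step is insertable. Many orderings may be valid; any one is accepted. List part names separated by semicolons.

cam; foot; top; side_panel; divider; stretcher; runner

1. cam@(0, 0) [+y clear] — {cam}
2. foot@(0, 1) [+x clear] — {cam, foot}
3. top@(-1, 1) [-y clear] — {cam, foot, top}
4. side_panel@(-1, 0) [-x clear] — {cam, foot, side_panel, top}
5. divider@(1, 0) [+y clear] — {cam, divider, foot, side_panel, top}
6. stretcher@(1, -1) [+x clear] — {cam, divider, foot, side_panel, stretcher, top}
7. runner@(0, -1) [-x clear] — {cam, divider, foot, runner, side_panel, stretcher, top}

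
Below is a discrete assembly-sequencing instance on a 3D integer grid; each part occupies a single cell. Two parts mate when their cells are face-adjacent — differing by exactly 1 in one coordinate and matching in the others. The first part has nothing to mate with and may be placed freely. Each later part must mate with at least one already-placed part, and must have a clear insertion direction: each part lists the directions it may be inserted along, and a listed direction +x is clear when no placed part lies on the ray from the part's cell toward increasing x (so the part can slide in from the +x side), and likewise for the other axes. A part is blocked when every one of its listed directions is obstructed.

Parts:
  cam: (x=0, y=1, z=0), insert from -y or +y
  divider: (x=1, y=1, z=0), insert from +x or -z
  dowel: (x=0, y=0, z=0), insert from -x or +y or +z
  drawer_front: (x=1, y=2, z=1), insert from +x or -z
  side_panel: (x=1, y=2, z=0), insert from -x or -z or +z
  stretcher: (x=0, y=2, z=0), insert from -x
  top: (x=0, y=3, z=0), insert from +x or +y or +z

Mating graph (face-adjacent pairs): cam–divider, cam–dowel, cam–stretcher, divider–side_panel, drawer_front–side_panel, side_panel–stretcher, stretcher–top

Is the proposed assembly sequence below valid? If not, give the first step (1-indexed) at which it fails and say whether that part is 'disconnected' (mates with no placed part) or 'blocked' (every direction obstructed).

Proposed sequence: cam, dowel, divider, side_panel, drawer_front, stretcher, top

1. cam@(0, 1, 0) [-y clear] — {cam}
2. dowel@(0, 0, 0) [-x clear] — {cam, dowel}
3. divider@(1, 1, 0) [+x clear] — {cam, divider, dowel}
4. side_panel@(1, 2, 0) [-x clear] — {cam, divider, dowel, side_panel}
5. drawer_front@(1, 2, 1) [+x clear] — {cam, divider, dowel, drawer_front, side_panel}
6. stretcher@(0, 2, 0) [-x clear] — {cam, divider, dowel, drawer_front, side_panel, stretcher}
7. top@(0, 3, 0) [+x clear] — {cam, divider, dowel, drawer_front, side_panel, stretcher, top}

Valid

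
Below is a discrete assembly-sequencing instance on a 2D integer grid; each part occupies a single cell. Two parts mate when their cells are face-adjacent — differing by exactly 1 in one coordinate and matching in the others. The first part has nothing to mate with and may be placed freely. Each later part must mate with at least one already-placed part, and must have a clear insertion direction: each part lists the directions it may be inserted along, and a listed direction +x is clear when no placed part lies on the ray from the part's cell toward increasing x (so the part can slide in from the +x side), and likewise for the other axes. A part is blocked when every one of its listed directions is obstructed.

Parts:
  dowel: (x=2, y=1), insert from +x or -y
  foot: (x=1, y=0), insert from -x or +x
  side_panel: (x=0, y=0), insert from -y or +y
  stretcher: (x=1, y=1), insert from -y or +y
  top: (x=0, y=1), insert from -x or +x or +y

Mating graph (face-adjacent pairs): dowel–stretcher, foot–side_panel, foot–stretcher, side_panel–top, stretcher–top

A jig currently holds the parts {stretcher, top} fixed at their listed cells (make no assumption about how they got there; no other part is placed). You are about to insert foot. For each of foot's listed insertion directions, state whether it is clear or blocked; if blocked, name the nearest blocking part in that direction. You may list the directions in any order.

-x: ray from foot(1, 0) has no placed part ⇒ clear
+x: ray from foot(1, 0) has no placed part ⇒ clear

+x: clear; -x: clear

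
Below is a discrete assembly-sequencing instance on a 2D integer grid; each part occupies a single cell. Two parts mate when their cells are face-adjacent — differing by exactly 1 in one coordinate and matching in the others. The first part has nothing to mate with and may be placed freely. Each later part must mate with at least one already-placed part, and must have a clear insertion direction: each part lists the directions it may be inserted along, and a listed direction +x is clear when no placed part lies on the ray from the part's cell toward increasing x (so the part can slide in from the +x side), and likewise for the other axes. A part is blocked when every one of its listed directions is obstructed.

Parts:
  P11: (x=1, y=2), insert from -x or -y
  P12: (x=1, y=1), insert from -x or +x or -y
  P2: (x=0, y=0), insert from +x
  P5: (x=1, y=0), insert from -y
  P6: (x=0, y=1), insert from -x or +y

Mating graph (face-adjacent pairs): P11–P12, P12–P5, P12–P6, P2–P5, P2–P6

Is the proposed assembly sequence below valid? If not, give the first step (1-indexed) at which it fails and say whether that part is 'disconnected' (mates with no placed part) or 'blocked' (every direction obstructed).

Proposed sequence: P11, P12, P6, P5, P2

Invalid at step 5 (blocked)

1. P11@(1, 2) [-x clear] — {P11}
2. P12@(1, 1) [-x clear] — {P11, P12}
3. P6@(0, 1) [-x clear] — {P11, P12, P6}
4. P5@(1, 0) [-y clear] — {P11, P12, P5, P6}
5. P2@(0, 0) — +x all obstructed ⇒ blocked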